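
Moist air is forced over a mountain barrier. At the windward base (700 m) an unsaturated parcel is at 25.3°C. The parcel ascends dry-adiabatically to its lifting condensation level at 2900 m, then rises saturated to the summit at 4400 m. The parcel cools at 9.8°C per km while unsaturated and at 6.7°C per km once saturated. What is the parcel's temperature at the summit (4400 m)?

From 700 m to 2900 m (dry): cools by 9.8 × 2.2 = 21.56°C, giving 3.74°C.
From 2900 m to 4400 m (saturated): cools by 6.7 × 1.5 = 10.05°C, giving -6.31°C.

-6.31°C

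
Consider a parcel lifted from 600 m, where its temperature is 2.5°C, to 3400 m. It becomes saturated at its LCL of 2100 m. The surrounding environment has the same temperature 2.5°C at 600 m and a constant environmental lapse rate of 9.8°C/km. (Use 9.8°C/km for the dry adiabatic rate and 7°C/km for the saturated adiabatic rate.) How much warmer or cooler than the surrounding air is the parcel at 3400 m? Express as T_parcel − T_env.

+3.64°C (parcel warmer than environment)

Parcel:
  600–2100 m, dry: Δz = 1.5 km ⇒ ΔT = -14.7°C; T = -12.2°C
  2100–3400 m, saturated: Δz = 1.3 km ⇒ ΔT = -9.1°C; T = -21.3°C
Environment:
  600–3400 m, environment: Δz = 2.8 km ⇒ ΔT = -27.44°C; T = -24.94°C
T_parcel − T_env = -21.3 − (-24.94) = +3.64°C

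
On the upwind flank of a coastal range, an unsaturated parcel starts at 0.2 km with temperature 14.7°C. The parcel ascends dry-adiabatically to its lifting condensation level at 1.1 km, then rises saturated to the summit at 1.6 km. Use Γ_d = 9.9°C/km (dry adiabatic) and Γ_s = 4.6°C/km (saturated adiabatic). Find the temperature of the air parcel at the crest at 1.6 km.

3.49°C

From 200 m to 1100 m (dry): cools by 9.9 × 0.9 = 8.91°C, giving 5.79°C.
From 1100 m to 1600 m (saturated): cools by 4.6 × 0.5 = 2.3°C, giving 3.49°C.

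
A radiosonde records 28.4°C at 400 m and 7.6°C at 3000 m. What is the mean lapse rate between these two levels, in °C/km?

8°C/km

Γ = −ΔT/Δz = (28.4 − 7.6) / (3000 − 400) m
  = 20.8°C / 2.6 km = 8°C/km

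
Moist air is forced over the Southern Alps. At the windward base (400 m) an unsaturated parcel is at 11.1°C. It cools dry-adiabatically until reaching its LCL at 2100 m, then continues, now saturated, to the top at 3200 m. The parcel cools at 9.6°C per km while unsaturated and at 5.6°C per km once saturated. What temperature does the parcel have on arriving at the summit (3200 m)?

-11.38°C

From 400 m to 2100 m (dry): cools by 9.6 × 1.7 = 16.32°C, giving -5.22°C.
From 2100 m to 3200 m (saturated): cools by 5.6 × 1.1 = 6.16°C, giving -11.38°C.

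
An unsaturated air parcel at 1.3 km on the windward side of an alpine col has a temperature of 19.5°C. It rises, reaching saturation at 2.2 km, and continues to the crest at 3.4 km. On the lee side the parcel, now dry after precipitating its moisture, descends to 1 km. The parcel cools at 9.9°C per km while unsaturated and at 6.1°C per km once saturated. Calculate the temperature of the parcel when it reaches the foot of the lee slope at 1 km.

27.03°C

Dry to 2200 m: -9.9 × 0.9 km = -8.91°C, so T = 10.59°C.
Saturated to 3400 m: -6.1 × 1.2 km = -7.32°C, so T = 3.27°C.
Dry descent to 1000 m: +9.9 × 2.4 km = +23.76°C, so T = 27.03°C.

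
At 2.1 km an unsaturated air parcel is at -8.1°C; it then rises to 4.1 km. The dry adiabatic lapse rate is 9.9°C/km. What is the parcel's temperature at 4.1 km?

2100–4100 m, dry adiabatic: Δz = 2 km ⇒ ΔT = -19.8°C; T = -27.9°C

-27.9°C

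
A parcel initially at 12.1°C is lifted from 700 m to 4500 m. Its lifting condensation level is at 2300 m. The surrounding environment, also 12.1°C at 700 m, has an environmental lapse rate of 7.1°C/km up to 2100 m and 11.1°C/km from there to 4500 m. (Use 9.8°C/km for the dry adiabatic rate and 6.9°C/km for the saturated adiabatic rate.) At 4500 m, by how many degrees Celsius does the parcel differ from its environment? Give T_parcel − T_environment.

+5.72°C (parcel warmer than environment)

Parcel:
  700–2300 m, dry: Δz = 1.6 km ⇒ ΔT = -15.68°C; T = -3.58°C
  2300–4500 m, saturated: Δz = 2.2 km ⇒ ΔT = -15.18°C; T = -18.76°C
Environment:
  700–2100 m, environment, lower layer: Δz = 1.4 km ⇒ ΔT = -9.94°C; T = 2.16°C
  2100–4500 m, environment, upper layer: Δz = 2.4 km ⇒ ΔT = -26.64°C; T = -24.48°C
T_parcel − T_env = -18.76 − (-24.48) = +5.72°C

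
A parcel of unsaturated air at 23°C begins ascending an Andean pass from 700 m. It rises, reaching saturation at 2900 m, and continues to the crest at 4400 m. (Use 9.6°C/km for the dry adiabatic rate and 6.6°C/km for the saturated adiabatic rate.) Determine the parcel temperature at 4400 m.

-8.02°C

From 700 m to 2900 m (dry): cools by 9.6 × 2.2 = 21.12°C, giving 1.88°C.
From 2900 m to 4400 m (saturated): cools by 6.6 × 1.5 = 9.9°C, giving -8.02°C.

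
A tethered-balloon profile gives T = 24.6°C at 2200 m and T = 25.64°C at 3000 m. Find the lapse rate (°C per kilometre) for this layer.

Γ = −ΔT/Δz = (24.6 − 25.64) / (3000 − 2200) m
  = -1.04°C / 0.8 km = -1.3°C/km

-1.3°C/km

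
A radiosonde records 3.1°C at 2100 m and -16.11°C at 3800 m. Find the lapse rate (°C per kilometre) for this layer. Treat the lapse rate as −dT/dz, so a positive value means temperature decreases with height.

11.3°C/km

Γ = −ΔT/Δz = (3.1 − (-16.11)) / (3800 − 2100) m
  = 19.21°C / 1.7 km = 11.3°C/km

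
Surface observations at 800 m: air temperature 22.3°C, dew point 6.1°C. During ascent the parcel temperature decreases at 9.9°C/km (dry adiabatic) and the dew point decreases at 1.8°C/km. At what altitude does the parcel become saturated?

2800 m

T and T_d converge at 9.9 − 1.8 = 8.1°C per km
Height above start = (22.3 − 6.1) / 8.1 = 2 km
LCL altitude = 800 m + 2000 m = 2800 m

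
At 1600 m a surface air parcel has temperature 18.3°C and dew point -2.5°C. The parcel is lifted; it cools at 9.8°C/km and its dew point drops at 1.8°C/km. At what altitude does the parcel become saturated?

4200 m

T and T_d converge at 9.8 − 1.8 = 8°C per km
Height above start = (18.3 − (-2.5)) / 8 = 2.6 km
LCL altitude = 1600 m + 2600 m = 4200 m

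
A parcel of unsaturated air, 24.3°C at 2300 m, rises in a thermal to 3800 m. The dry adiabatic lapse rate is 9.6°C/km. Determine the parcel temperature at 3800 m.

9.9°C

Dry adiabatic to 3800 m: -9.6 × 1.5 km = -14.4°C, so T = 9.9°C.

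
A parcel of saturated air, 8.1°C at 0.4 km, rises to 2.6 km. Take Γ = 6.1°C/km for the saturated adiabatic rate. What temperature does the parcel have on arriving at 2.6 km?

-5.32°C

400 → 2600 m (saturated adiabatic, 6.1°C/km): ΔT = -6.1 × 2.2 = -13.42°C → T = -5.32°C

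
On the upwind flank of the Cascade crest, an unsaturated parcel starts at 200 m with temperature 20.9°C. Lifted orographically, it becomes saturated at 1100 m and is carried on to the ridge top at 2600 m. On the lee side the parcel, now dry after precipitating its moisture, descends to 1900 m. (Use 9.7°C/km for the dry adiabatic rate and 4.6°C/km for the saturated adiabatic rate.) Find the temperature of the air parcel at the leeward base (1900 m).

12.06°C

200–1100 m, dry: Δz = 0.9 km ⇒ ΔT = -8.73°C; T = 12.17°C
1100–2600 m, saturated: Δz = 1.5 km ⇒ ΔT = -6.9°C; T = 5.27°C
2600–1900 m, dry descent: Δz = 0.7 km ⇒ ΔT = +6.79°C; T = 12.06°C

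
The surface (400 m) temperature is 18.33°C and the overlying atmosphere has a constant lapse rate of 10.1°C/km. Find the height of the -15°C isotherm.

3700 m

Height above start = (18.33 − (-15)) / 10.1 = 3.3 km
Altitude = 400 m + 3300 m = 3700 m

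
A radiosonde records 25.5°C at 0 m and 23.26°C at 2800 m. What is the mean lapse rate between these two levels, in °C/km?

Γ = −ΔT/Δz = (25.5 − 23.26) / (2800 − 0) m
  = 2.24°C / 2.8 km = 0.8°C/km

0.8°C/km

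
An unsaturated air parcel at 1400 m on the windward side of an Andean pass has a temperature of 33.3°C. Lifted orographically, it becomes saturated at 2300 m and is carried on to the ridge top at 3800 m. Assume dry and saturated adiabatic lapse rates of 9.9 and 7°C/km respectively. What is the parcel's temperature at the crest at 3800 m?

13.89°C

1400 → 2300 m (dry, 9.9°C/km): ΔT = -9.9 × 0.9 = -8.91°C → T = 24.39°C
2300 → 3800 m (saturated, 7°C/km): ΔT = -7 × 1.5 = -10.5°C → T = 13.89°C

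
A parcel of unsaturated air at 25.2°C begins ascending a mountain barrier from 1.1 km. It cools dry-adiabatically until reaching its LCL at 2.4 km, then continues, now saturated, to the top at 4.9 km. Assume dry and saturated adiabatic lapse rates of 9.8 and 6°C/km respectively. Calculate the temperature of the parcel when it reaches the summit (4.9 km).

-2.54°C

1100–2400 m, dry: Δz = 1.3 km ⇒ ΔT = -12.74°C; T = 12.46°C
2400–4900 m, saturated: Δz = 2.5 km ⇒ ΔT = -15°C; T = -2.54°C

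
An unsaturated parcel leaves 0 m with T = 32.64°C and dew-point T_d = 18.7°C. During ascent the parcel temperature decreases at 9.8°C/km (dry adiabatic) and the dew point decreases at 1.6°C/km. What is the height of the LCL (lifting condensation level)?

1700 m

T and T_d converge at 9.8 − 1.6 = 8.2°C per km
Height above start = (32.64 − 18.7) / 8.2 = 1.7 km
LCL altitude = 0 m + 1700 m = 1700 m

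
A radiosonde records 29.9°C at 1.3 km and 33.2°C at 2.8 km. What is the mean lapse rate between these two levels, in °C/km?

-2.2°C/km

Γ = −ΔT/Δz = (29.9 − 33.2) / (2800 − 1300) m
  = -3.3°C / 1.5 km = -2.2°C/km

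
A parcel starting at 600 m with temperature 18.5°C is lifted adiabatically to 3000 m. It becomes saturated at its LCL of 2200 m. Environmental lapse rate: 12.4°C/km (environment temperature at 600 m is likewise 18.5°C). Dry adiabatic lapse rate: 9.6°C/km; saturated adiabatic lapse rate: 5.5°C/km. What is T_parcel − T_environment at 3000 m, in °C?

Parcel:
  From 600 m to 2200 m (dry): cools by 9.6 × 1.6 = 15.36°C, giving 3.14°C.
  From 2200 m to 3000 m (saturated): cools by 5.5 × 0.8 = 4.4°C, giving -1.26°C.
Environment:
  From 600 m to 3000 m (environment): cools by 12.4 × 2.4 = 29.76°C, giving -11.26°C.
T_parcel − T_env = -1.26 − (-11.26) = +10°C

+10°C (parcel warmer than environment)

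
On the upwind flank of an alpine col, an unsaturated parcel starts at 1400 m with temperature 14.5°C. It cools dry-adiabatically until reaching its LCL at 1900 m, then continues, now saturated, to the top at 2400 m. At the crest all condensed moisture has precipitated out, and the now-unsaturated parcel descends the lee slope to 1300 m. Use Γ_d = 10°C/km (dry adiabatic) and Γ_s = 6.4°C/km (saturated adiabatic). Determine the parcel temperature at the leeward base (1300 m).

17.3°C

From 1400 m to 1900 m (dry): cools by 10 × 0.5 = 5°C, giving 9.5°C.
From 1900 m to 2400 m (saturated): cools by 6.4 × 0.5 = 3.2°C, giving 6.3°C.
From 2400 m to 1300 m (dry descent): warms by 10 × 1.1 = 11°C, giving 17.3°C.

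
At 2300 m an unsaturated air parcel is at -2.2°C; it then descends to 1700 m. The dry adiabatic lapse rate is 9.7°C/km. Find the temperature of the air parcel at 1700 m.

3.62°C

Dry adiabatic to 1700 m: +9.7 × 0.6 km = +5.82°C, so T = 3.62°C.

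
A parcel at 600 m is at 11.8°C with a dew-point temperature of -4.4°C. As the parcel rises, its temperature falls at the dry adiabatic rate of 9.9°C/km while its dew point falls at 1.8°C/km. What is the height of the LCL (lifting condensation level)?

T and T_d converge at 9.9 − 1.8 = 8.1°C per km
Height above start = (11.8 − (-4.4)) / 8.1 = 2 km
LCL altitude = 600 m + 2000 m = 2600 m

2600 m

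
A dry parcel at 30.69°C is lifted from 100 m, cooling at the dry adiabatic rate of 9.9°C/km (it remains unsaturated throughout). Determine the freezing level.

3200 m

Height above start = (30.69 − 0) / 9.9 = 3.1 km
Altitude = 100 m + 3100 m = 3200 m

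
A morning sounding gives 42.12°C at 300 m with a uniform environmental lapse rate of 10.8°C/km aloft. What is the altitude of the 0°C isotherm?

4200 m

Height above start = (42.12 − 0) / 10.8 = 3.9 km
Altitude = 300 m + 3900 m = 4200 m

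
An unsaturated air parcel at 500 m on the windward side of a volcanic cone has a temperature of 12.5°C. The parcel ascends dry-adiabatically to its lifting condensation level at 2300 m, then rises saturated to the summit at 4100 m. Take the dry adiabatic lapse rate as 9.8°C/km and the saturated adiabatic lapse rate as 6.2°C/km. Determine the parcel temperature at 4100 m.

500–2300 m, dry: Δz = 1.8 km ⇒ ΔT = -17.64°C; T = -5.14°C
2300–4100 m, saturated: Δz = 1.8 km ⇒ ΔT = -11.16°C; T = -16.3°C

-16.3°C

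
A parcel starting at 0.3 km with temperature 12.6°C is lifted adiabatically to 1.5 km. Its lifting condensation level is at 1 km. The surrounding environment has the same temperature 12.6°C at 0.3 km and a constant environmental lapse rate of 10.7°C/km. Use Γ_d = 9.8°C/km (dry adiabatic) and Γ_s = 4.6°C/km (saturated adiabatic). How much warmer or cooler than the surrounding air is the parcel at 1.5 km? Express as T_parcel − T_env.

+3.68°C (parcel warmer than environment)

Parcel:
  300–1000 m, dry: Δz = 0.7 km ⇒ ΔT = -6.86°C; T = 5.74°C
  1000–1500 m, saturated: Δz = 0.5 km ⇒ ΔT = -2.3°C; T = 3.44°C
Environment:
  300–1500 m, environment: Δz = 1.2 km ⇒ ΔT = -12.84°C; T = -0.24°C
T_parcel − T_env = 3.44 − (-0.24) = +3.68°C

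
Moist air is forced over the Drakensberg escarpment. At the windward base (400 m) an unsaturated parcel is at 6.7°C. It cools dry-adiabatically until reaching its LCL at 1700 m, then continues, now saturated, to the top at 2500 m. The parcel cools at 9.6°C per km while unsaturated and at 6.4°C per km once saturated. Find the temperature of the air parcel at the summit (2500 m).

400–1700 m, dry: Δz = 1.3 km ⇒ ΔT = -12.48°C; T = -5.78°C
1700–2500 m, saturated: Δz = 0.8 km ⇒ ΔT = -5.12°C; T = -10.9°C

-10.9°C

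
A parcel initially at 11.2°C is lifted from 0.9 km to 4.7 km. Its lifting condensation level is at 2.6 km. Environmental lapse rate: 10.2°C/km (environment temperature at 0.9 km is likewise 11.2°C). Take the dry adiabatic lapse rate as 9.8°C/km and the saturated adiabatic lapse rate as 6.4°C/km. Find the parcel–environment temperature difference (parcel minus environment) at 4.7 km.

Parcel:
  900 → 2600 m (dry, 9.8°C/km): ΔT = -9.8 × 1.7 = -16.66°C → T = -5.46°C
  2600 → 4700 m (saturated, 6.4°C/km): ΔT = -6.4 × 2.1 = -13.44°C → T = -18.9°C
Environment:
  900 → 4700 m (environment, 10.2°C/km): ΔT = -10.2 × 3.8 = -38.76°C → T = -27.56°C
T_parcel − T_env = -18.9 − (-27.56) = +8.66°C

+8.66°C (parcel warmer than environment)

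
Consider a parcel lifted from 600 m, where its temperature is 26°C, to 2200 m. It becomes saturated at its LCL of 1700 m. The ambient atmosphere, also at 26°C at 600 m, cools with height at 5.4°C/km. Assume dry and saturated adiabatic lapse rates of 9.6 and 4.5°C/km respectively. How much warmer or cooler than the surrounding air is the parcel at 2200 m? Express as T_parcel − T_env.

-4.17°C (parcel cooler than environment)

Parcel:
  Dry to 1700 m: -9.6 × 1.1 km = -10.56°C, so T = 15.44°C.
  Saturated to 2200 m: -4.5 × 0.5 km = -2.25°C, so T = 13.19°C.
Environment:
  Environment to 2200 m: -5.4 × 1.6 km = -8.64°C, so T = 17.36°C.
T_parcel − T_env = 13.19 − 17.36 = -4.17°C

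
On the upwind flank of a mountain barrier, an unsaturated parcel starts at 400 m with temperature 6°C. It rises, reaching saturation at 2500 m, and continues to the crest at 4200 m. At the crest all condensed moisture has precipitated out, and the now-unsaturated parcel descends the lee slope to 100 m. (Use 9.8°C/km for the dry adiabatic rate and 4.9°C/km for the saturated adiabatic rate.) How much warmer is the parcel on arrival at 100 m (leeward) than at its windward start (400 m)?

From 400 m to 2500 m (dry): cools by 9.8 × 2.1 = 20.58°C, giving -14.58°C.
From 2500 m to 4200 m (saturated): cools by 4.9 × 1.7 = 8.33°C, giving -22.91°C.
From 4200 m to 100 m (dry descent): warms by 9.8 × 4.1 = 40.18°C, giving 17.27°C.
Net change vs windward start: 17.27 − 6 = +11.27°C

+11.27°C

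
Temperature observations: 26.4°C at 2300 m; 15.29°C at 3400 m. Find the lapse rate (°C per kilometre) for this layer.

10.1°C/km

Γ = −ΔT/Δz = (26.4 − 15.29) / (3400 − 2300) m
  = 11.11°C / 1.1 km = 10.1°C/km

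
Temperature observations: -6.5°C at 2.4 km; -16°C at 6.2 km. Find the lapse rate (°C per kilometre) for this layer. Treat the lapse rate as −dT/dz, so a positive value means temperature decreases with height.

2.5°C/km

Γ = −ΔT/Δz = (-6.5 − (-16)) / (6200 − 2400) m
  = 9.5°C / 3.8 km = 2.5°C/km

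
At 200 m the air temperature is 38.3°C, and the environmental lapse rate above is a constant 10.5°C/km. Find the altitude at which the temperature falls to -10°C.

4800 m

Height above start = (38.3 − (-10)) / 10.5 = 4.6 km
Altitude = 200 m + 4600 m = 4800 m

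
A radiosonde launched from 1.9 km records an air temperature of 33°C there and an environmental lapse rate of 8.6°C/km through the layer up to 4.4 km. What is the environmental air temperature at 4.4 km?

From 1900 m to 4400 m (environmental): cools by 8.6 × 2.5 = 21.5°C, giving 11.5°C.

11.5°C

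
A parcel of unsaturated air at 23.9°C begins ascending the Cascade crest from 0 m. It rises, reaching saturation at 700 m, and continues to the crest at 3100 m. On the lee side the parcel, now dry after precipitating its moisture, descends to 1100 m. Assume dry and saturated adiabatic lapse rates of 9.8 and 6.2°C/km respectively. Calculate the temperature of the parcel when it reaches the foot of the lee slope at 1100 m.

From 0 m to 700 m (dry): cools by 9.8 × 0.7 = 6.86°C, giving 17.04°C.
From 700 m to 3100 m (saturated): cools by 6.2 × 2.4 = 14.88°C, giving 2.16°C.
From 3100 m to 1100 m (dry descent): warms by 9.8 × 2 = 19.6°C, giving 21.76°C.

21.76°C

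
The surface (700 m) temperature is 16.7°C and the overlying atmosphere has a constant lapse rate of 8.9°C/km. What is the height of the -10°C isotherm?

Height above start = (16.7 − (-10)) / 8.9 = 3 km
Altitude = 700 m + 3000 m = 3700 m

3700 m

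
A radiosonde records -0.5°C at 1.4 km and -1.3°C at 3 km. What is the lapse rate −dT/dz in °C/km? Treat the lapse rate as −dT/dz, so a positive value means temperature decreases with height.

0.5°C/km

Γ = −ΔT/Δz = (-0.5 − (-1.3)) / (3000 − 1400) m
  = 0.8°C / 1.6 km = 0.5°C/km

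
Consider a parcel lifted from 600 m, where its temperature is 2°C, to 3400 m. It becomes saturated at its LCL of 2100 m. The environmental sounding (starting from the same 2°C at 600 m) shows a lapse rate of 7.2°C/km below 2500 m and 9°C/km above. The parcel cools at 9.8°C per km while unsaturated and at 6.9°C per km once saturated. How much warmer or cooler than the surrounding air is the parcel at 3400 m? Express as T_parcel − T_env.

Parcel:
  From 600 m to 2100 m (dry): cools by 9.8 × 1.5 = 14.7°C, giving -12.7°C.
  From 2100 m to 3400 m (saturated): cools by 6.9 × 1.3 = 8.97°C, giving -21.67°C.
Environment:
  From 600 m to 2500 m (environment, lower layer): cools by 7.2 × 1.9 = 13.68°C, giving -11.68°C.
  From 2500 m to 3400 m (environment, upper layer): cools by 9 × 0.9 = 8.1°C, giving -19.78°C.
T_parcel − T_env = -21.67 − (-19.78) = -1.89°C

-1.89°C (parcel cooler than environment)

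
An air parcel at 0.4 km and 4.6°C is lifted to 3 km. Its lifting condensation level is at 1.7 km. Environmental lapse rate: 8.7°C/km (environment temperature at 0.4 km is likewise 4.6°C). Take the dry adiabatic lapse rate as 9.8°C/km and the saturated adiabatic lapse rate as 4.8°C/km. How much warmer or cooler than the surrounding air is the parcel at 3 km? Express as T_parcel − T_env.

Parcel:
  400 → 1700 m (dry, 9.8°C/km): ΔT = -9.8 × 1.3 = -12.74°C → T = -8.14°C
  1700 → 3000 m (saturated, 4.8°C/km): ΔT = -4.8 × 1.3 = -6.24°C → T = -14.38°C
Environment:
  400 → 3000 m (environment, 8.7°C/km): ΔT = -8.7 × 2.6 = -22.62°C → T = -18.02°C
T_parcel − T_env = -14.38 − (-18.02) = +3.64°C

+3.64°C (parcel warmer than environment)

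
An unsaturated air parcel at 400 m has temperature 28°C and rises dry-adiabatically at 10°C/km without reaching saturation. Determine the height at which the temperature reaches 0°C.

Height above start = (28 − 0) / 10 = 2.8 km
Altitude = 400 m + 2800 m = 3200 m

3200 m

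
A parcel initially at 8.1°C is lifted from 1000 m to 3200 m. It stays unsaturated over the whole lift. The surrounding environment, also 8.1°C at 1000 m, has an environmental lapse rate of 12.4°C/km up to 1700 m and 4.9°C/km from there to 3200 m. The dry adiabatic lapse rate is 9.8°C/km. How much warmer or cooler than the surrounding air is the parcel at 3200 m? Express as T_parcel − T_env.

Parcel:
  1000 → 3200 m (dry, 9.8°C/km): ΔT = -9.8 × 2.2 = -21.56°C → T = -13.46°C
Environment:
  1000 → 1700 m (environment, lower layer, 12.4°C/km): ΔT = -12.4 × 0.7 = -8.68°C → T = -0.58°C
  1700 → 3200 m (environment, upper layer, 4.9°C/km): ΔT = -4.9 × 1.5 = -7.35°C → T = -7.93°C
T_parcel − T_env = -13.46 − (-7.93) = -5.53°C

-5.53°C (parcel cooler than environment)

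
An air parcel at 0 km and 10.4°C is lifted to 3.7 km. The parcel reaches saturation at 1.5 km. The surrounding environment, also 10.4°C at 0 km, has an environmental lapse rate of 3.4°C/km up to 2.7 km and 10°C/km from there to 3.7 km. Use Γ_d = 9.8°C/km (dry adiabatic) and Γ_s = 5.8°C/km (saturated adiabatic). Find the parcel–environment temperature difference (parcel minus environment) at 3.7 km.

Parcel:
  From 0 m to 1500 m (dry): cools by 9.8 × 1.5 = 14.7°C, giving -4.3°C.
  From 1500 m to 3700 m (saturated): cools by 5.8 × 2.2 = 12.76°C, giving -17.06°C.
Environment:
  From 0 m to 2700 m (environment, lower layer): cools by 3.4 × 2.7 = 9.18°C, giving 1.22°C.
  From 2700 m to 3700 m (environment, upper layer): cools by 10 × 1 = 10°C, giving -8.78°C.
T_parcel − T_env = -17.06 − (-8.78) = -8.28°C

-8.28°C (parcel cooler than environment)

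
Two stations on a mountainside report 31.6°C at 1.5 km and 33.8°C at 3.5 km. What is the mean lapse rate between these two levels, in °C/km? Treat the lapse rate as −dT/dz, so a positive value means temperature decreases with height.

-1.1°C/km

Γ = −ΔT/Δz = (31.6 − 33.8) / (3500 − 1500) m
  = -2.2°C / 2 km = -1.1°C/km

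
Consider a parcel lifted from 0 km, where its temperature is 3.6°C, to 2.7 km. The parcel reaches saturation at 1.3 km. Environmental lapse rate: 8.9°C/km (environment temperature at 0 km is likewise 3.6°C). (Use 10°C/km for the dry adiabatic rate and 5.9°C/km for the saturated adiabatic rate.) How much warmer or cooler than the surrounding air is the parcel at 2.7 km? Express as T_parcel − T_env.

+2.77°C (parcel warmer than environment)

Parcel:
  Dry to 1300 m: -10 × 1.3 km = -13°C, so T = -9.4°C.
  Saturated to 2700 m: -5.9 × 1.4 km = -8.26°C, so T = -17.66°C.
Environment:
  Environment to 2700 m: -8.9 × 2.7 km = -24.03°C, so T = -20.43°C.
T_parcel − T_env = -17.66 − (-20.43) = +2.77°C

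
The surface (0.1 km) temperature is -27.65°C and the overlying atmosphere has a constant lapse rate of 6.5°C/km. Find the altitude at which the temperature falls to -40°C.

Height above start = (-27.65 − (-40)) / 6.5 = 1.9 km
Altitude = 100 m + 1900 m = 2000 m

2 km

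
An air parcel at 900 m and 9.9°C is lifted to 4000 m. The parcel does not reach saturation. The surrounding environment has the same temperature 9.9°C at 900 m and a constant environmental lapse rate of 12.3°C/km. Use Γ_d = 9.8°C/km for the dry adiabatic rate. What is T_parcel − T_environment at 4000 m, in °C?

Parcel:
  Dry to 4000 m: -9.8 × 3.1 km = -30.38°C, so T = -20.48°C.
Environment:
  Environment to 4000 m: -12.3 × 3.1 km = -38.13°C, so T = -28.23°C.
T_parcel − T_env = -20.48 − (-28.23) = +7.75°C

+7.75°C (parcel warmer than environment)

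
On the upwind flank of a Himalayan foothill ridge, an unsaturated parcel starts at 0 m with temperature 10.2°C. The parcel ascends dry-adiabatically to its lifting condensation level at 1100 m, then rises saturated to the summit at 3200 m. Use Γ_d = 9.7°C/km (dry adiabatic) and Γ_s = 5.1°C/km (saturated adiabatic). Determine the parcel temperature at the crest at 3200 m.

-11.18°C

0 → 1100 m (dry, 9.7°C/km): ΔT = -9.7 × 1.1 = -10.67°C → T = -0.47°C
1100 → 3200 m (saturated, 5.1°C/km): ΔT = -5.1 × 2.1 = -10.71°C → T = -11.18°C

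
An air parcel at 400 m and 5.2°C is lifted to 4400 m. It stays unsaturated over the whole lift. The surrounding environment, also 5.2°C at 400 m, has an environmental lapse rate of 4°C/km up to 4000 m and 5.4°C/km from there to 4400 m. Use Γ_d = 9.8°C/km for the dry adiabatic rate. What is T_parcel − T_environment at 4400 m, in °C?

-22.64°C (parcel cooler than environment)

Parcel:
  Dry to 4400 m: -9.8 × 4 km = -39.2°C, so T = -34°C.
Environment:
  Environment, lower layer to 4000 m: -4 × 3.6 km = -14.4°C, so T = -9.2°C.
  Environment, upper layer to 4400 m: -5.4 × 0.4 km = -2.16°C, so T = -11.36°C.
T_parcel − T_env = -34 − (-11.36) = -22.64°C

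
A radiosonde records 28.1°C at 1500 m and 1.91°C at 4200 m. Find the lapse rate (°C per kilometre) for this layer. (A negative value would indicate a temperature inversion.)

Γ = −ΔT/Δz = (28.1 − 1.91) / (4200 − 1500) m
  = 26.19°C / 2.7 km = 9.7°C/km

9.7°C/km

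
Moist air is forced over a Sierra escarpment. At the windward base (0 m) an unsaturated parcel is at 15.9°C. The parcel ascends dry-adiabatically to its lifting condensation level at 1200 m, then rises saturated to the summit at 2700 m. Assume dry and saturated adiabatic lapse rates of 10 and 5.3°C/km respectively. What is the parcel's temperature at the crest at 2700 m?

-4.05°C

From 0 m to 1200 m (dry): cools by 10 × 1.2 = 12°C, giving 3.9°C.
From 1200 m to 2700 m (saturated): cools by 5.3 × 1.5 = 7.95°C, giving -4.05°C.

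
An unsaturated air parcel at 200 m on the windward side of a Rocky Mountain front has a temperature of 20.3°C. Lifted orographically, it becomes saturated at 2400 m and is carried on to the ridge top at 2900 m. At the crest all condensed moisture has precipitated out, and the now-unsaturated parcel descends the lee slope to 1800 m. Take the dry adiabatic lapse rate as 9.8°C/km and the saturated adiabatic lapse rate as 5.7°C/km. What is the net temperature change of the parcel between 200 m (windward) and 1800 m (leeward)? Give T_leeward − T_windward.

-13.63°C

200 → 2400 m (dry, 9.8°C/km): ΔT = -9.8 × 2.2 = -21.56°C → T = -1.26°C
2400 → 2900 m (saturated, 5.7°C/km): ΔT = -5.7 × 0.5 = -2.85°C → T = -4.11°C
2900 → 1800 m (dry descent, 9.8°C/km): ΔT = +9.8 × 1.1 = +10.78°C → T = 6.67°C
Net change vs windward start: 6.67 − 20.3 = -13.63°C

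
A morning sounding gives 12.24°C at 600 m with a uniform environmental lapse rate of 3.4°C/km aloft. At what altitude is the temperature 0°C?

Height above start = (12.24 − 0) / 3.4 = 3.6 km
Altitude = 600 m + 3600 m = 4200 m

4200 m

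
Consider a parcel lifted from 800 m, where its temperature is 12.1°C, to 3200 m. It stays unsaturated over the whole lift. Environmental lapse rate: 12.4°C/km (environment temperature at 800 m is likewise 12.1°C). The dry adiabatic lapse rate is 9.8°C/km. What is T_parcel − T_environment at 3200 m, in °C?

+6.24°C (parcel warmer than environment)

Parcel:
  From 800 m to 3200 m (dry): cools by 9.8 × 2.4 = 23.52°C, giving -11.42°C.
Environment:
  From 800 m to 3200 m (environment): cools by 12.4 × 2.4 = 29.76°C, giving -17.66°C.
T_parcel − T_env = -11.42 − (-17.66) = +6.24°C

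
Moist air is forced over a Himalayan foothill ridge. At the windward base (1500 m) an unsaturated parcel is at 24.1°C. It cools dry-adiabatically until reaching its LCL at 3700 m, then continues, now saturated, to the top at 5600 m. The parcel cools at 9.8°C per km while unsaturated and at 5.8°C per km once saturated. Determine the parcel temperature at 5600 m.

Dry to 3700 m: -9.8 × 2.2 km = -21.56°C, so T = 2.54°C.
Saturated to 5600 m: -5.8 × 1.9 km = -11.02°C, so T = -8.48°C.

-8.48°C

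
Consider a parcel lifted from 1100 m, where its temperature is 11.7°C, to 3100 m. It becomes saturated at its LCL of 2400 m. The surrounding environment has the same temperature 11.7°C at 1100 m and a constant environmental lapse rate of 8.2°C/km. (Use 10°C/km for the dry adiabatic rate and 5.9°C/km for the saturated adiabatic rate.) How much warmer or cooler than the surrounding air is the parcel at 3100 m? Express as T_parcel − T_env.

-0.73°C (parcel cooler than environment)

Parcel:
  1100 → 2400 m (dry, 10°C/km): ΔT = -10 × 1.3 = -13°C → T = -1.3°C
  2400 → 3100 m (saturated, 5.9°C/km): ΔT = -5.9 × 0.7 = -4.13°C → T = -5.43°C
Environment:
  1100 → 3100 m (environment, 8.2°C/km): ΔT = -8.2 × 2 = -16.4°C → T = -4.7°C
T_parcel − T_env = -5.43 − (-4.7) = -0.73°C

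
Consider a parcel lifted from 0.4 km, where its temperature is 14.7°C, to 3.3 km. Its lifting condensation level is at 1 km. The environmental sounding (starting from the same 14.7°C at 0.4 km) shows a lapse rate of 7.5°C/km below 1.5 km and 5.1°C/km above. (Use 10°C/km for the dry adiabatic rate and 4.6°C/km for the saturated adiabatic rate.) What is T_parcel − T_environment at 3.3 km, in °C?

Parcel:
  Dry to 1000 m: -10 × 0.6 km = -6°C, so T = 8.7°C.
  Saturated to 3300 m: -4.6 × 2.3 km = -10.58°C, so T = -1.88°C.
Environment:
  Environment, lower layer to 1500 m: -7.5 × 1.1 km = -8.25°C, so T = 6.45°C.
  Environment, upper layer to 3300 m: -5.1 × 1.8 km = -9.18°C, so T = -2.73°C.
T_parcel − T_env = -1.88 − (-2.73) = +0.85°C

+0.85°C (parcel warmer than environment)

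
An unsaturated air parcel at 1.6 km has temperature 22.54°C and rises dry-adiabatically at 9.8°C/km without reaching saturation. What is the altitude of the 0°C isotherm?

3.9 km

Height above start = (22.54 − 0) / 9.8 = 2.3 km
Altitude = 1600 m + 2300 m = 3900 m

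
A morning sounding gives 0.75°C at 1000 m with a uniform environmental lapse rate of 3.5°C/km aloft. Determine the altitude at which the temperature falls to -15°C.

5500 m

Height above start = (0.75 − (-15)) / 3.5 = 4.5 km
Altitude = 1000 m + 4500 m = 5500 m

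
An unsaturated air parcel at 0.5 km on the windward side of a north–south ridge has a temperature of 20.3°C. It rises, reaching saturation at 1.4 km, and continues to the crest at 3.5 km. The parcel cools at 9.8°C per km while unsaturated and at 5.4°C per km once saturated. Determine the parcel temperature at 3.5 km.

0.14°C

Dry to 1400 m: -9.8 × 0.9 km = -8.82°C, so T = 11.48°C.
Saturated to 3500 m: -5.4 × 2.1 km = -11.34°C, so T = 0.14°C.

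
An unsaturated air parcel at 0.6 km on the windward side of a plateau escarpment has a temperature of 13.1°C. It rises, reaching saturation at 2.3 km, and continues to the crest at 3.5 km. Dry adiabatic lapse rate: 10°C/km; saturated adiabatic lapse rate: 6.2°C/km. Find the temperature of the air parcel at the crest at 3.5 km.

Dry to 2300 m: -10 × 1.7 km = -17°C, so T = -3.9°C.
Saturated to 3500 m: -6.2 × 1.2 km = -7.44°C, so T = -11.34°C.

-11.34°C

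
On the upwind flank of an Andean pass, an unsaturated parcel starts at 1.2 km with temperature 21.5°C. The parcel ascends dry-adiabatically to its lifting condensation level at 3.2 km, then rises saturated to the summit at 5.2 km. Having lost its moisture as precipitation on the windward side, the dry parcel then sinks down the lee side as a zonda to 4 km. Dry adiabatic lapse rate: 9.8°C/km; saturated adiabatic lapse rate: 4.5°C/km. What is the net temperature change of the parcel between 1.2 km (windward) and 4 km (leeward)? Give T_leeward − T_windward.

1200 → 3200 m (dry, 9.8°C/km): ΔT = -9.8 × 2 = -19.6°C → T = 1.9°C
3200 → 5200 m (saturated, 4.5°C/km): ΔT = -4.5 × 2 = -9°C → T = -7.1°C
5200 → 4000 m (dry descent, 9.8°C/km): ΔT = +9.8 × 1.2 = +11.76°C → T = 4.66°C
Net change vs windward start: 4.66 − 21.5 = -16.84°C

-16.84°C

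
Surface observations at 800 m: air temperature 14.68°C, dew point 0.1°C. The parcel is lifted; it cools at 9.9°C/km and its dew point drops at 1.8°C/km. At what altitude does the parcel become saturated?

2600 m

T and T_d converge at 9.9 − 1.8 = 8.1°C per km
Height above start = (14.68 − 0.1) / 8.1 = 1.8 km
LCL altitude = 800 m + 1800 m = 2600 m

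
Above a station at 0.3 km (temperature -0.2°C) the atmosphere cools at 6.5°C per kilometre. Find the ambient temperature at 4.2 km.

Environmental to 4200 m: -6.5 × 3.9 km = -25.35°C, so T = -25.55°C.

-25.55°C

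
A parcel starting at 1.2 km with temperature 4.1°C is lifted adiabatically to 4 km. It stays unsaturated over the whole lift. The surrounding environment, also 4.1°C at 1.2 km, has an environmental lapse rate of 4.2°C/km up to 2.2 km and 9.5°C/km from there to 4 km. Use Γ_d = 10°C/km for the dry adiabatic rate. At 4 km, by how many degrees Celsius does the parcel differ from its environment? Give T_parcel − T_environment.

Parcel:
  1200 → 4000 m (dry, 10°C/km): ΔT = -10 × 2.8 = -28°C → T = -23.9°C
Environment:
  1200 → 2200 m (environment, lower layer, 4.2°C/km): ΔT = -4.2 × 1 = -4.2°C → T = -0.1°C
  2200 → 4000 m (environment, upper layer, 9.5°C/km): ΔT = -9.5 × 1.8 = -17.1°C → T = -17.2°C
T_parcel − T_env = -23.9 − (-17.2) = -6.7°C

-6.7°C (parcel cooler than environment)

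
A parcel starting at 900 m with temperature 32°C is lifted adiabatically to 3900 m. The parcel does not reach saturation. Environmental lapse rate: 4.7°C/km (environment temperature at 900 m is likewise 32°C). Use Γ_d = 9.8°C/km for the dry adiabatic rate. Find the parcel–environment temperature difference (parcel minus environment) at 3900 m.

Parcel:
  900–3900 m, dry: Δz = 3 km ⇒ ΔT = -29.4°C; T = 2.6°C
Environment:
  900–3900 m, environment: Δz = 3 km ⇒ ΔT = -14.1°C; T = 17.9°C
T_parcel − T_env = 2.6 − 17.9 = -15.3°C

-15.3°C (parcel cooler than environment)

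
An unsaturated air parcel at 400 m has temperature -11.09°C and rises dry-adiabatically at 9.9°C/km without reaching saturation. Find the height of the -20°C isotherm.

1300 m

Height above start = (-11.09 − (-20)) / 9.9 = 0.9 km
Altitude = 400 m + 900 m = 1300 m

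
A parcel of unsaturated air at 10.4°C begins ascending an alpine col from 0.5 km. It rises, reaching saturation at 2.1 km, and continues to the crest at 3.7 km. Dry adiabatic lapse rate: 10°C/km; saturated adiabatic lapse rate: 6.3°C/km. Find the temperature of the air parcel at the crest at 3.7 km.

From 500 m to 2100 m (dry): cools by 10 × 1.6 = 16°C, giving -5.6°C.
From 2100 m to 3700 m (saturated): cools by 6.3 × 1.6 = 10.08°C, giving -15.68°C.

-15.68°C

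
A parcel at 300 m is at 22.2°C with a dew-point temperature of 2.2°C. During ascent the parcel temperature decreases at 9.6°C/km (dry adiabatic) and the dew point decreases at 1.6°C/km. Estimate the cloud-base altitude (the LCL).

2800 m

T and T_d converge at 9.6 − 1.6 = 8°C per km
Height above start = (22.2 − 2.2) / 8 = 2.5 km
LCL altitude = 300 m + 2500 m = 2800 m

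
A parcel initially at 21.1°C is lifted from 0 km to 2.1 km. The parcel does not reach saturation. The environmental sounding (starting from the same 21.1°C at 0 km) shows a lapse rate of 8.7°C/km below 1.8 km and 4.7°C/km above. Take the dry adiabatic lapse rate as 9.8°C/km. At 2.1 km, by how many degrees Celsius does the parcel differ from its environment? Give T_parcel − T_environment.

-3.51°C (parcel cooler than environment)

Parcel:
  0–2100 m, dry: Δz = 2.1 km ⇒ ΔT = -20.58°C; T = 0.52°C
Environment:
  0–1800 m, environment, lower layer: Δz = 1.8 km ⇒ ΔT = -15.66°C; T = 5.44°C
  1800–2100 m, environment, upper layer: Δz = 0.3 km ⇒ ΔT = -1.41°C; T = 4.03°C
T_parcel − T_env = 0.52 − 4.03 = -3.51°C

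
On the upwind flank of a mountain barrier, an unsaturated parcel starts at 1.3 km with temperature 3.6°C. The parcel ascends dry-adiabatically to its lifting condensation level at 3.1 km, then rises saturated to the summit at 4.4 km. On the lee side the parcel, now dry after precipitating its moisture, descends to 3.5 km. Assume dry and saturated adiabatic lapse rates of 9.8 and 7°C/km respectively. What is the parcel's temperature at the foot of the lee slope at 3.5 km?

-14.32°C

1300–3100 m, dry: Δz = 1.8 km ⇒ ΔT = -17.64°C; T = -14.04°C
3100–4400 m, saturated: Δz = 1.3 km ⇒ ΔT = -9.1°C; T = -23.14°C
4400–3500 m, dry descent: Δz = 0.9 km ⇒ ΔT = +8.82°C; T = -14.32°C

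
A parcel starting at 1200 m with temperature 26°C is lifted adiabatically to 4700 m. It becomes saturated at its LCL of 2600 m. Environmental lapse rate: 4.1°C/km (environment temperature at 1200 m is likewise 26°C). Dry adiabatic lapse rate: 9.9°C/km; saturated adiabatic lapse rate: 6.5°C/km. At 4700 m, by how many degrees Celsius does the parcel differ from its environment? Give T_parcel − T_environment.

Parcel:
  Dry to 2600 m: -9.9 × 1.4 km = -13.86°C, so T = 12.14°C.
  Saturated to 4700 m: -6.5 × 2.1 km = -13.65°C, so T = -1.51°C.
Environment:
  Environment to 4700 m: -4.1 × 3.5 km = -14.35°C, so T = 11.65°C.
T_parcel − T_env = -1.51 − 11.65 = -13.16°C

-13.16°C (parcel cooler than environment)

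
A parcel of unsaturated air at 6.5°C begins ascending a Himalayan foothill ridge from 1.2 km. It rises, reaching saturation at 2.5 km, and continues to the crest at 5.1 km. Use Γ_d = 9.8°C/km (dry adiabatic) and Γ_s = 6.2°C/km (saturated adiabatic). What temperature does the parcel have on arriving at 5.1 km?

1200–2500 m, dry: Δz = 1.3 km ⇒ ΔT = -12.74°C; T = -6.24°C
2500–5100 m, saturated: Δz = 2.6 km ⇒ ΔT = -16.12°C; T = -22.36°C

-22.36°C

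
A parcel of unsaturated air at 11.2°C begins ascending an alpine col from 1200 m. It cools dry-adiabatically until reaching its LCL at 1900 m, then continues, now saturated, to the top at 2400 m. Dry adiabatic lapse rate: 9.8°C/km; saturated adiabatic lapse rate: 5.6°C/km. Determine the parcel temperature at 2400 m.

1.54°C

Dry to 1900 m: -9.8 × 0.7 km = -6.86°C, so T = 4.34°C.
Saturated to 2400 m: -5.6 × 0.5 km = -2.8°C, so T = 1.54°C.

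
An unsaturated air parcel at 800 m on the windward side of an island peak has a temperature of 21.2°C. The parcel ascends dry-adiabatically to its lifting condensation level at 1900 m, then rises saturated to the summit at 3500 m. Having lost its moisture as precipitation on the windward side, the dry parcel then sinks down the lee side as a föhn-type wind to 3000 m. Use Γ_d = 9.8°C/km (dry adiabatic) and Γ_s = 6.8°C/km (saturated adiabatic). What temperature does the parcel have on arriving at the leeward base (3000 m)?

From 800 m to 1900 m (dry): cools by 9.8 × 1.1 = 10.78°C, giving 10.42°C.
From 1900 m to 3500 m (saturated): cools by 6.8 × 1.6 = 10.88°C, giving -0.46°C.
From 3500 m to 3000 m (dry descent): warms by 9.8 × 0.5 = 4.9°C, giving 4.44°C.

4.44°C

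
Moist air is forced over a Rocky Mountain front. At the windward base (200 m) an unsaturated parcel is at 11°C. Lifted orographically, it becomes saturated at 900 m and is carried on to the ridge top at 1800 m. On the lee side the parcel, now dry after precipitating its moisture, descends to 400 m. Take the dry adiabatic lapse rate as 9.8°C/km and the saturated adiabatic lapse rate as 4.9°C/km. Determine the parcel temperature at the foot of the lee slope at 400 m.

13.45°C

Dry to 900 m: -9.8 × 0.7 km = -6.86°C, so T = 4.14°C.
Saturated to 1800 m: -4.9 × 0.9 km = -4.41°C, so T = -0.27°C.
Dry descent to 400 m: +9.8 × 1.4 km = +13.72°C, so T = 13.45°C.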